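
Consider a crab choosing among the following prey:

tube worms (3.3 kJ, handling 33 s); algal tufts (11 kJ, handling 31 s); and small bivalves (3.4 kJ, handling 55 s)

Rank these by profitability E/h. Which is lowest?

In descending order of E/h:
algal tufts: 11/31 = 0.355 kJ/s
tube worms: 3.3/33 = 0.1 kJ/s
small bivalves: 3.4/55 = 0.0618 kJ/s

small bivalves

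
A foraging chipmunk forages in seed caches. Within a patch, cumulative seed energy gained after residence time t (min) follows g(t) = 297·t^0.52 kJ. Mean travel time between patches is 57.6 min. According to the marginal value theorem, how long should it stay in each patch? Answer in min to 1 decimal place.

62.4 min

Optimal t* satisfies g'(t*) = g(t*)/(T + t*).
g'(t) = 0.52·297·t^-0.48. Setting 0.52·297·t^-0.48 = 297·t^0.52/(57.6+t) gives 0.52(57.6+t) = t, so 0.48·t = 0.52×57.6.
t* = 0.52×57.6/0.48 = 62.4 min.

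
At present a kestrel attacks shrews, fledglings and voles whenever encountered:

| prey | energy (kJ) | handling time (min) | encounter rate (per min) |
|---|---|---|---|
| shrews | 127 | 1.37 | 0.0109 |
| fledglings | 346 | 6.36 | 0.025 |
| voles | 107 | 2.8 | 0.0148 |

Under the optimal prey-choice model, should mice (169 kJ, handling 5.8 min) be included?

On shrews, fledglings and voles alone, R = ΣλE/(1+Σλh) = 11.62/1.215 = 9.559 kJ/min.
Profitability of mice: 169/5.8 = 29.14 kJ/min.
Since 29.14 > R, including mice increases the long-run rate.

Yes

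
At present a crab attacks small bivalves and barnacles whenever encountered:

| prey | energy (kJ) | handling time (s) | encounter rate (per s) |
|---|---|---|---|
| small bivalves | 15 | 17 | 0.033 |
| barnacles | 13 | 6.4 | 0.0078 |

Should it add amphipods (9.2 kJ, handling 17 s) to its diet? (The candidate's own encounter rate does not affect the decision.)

On small bivalves and barnacles alone, R = ΣλE/(1+Σλh) = 0.5964/1.611 = 0.3702 kJ/s.
Profitability of amphipods: 9.2/17 = 0.5412 kJ/s.
Since 0.5412 > R, including amphipods increases the long-run rate.

Yes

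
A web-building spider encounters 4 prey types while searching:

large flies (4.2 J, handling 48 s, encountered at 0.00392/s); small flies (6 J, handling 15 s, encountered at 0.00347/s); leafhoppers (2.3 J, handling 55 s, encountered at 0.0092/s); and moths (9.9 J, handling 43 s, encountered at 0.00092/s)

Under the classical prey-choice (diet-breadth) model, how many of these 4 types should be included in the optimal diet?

4

Rank by E/h (J/s): small flies 0.4, moths 0.23, large flies 0.0875, leafhoppers 0.0418. Include each in turn until the next type's E/h falls below the running intake rate.
Rate on top 1: 0.01979. moths: 0.23 > 0.01979 → include.
Rate on top 2: 0.02742. large flies: 0.0875 > 0.02742 → include.
Rate on top 3: 0.03625. leafhoppers: 0.0418 > 0.03625 → include.
Optimal diet: small flies, moths, large flies, leafhoppers — 4 of 4 types.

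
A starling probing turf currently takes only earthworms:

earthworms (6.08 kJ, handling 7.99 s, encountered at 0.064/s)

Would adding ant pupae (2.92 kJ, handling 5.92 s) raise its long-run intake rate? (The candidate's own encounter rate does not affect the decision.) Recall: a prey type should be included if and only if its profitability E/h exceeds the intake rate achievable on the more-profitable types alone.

Current rate: (0.064×6.08)/(1 + 0.064×7.99) = 0.2575 kJ/s.
ant pupae: E/h = 2.92/5.92 = 0.4932 kJ/s.
Since 0.4932 > R, including ant pupae increases the long-run rate.

Yes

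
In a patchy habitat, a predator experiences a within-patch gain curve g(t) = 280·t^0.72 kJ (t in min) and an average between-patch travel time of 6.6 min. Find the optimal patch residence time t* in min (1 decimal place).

17.0 min

By the marginal value theorem, leave when the instantaneous gain rate g'(t) equals the habitat-wide average g(t)/(T + t).
g'(t) = 0.72·280·t^-0.28. Setting 0.72·280·t^-0.28 = 280·t^0.72/(6.6+t) gives 0.72(6.6+t) = t, so 0.28·t = 0.72×6.6.
t* = 0.72×6.6/0.28 = 16.97 min.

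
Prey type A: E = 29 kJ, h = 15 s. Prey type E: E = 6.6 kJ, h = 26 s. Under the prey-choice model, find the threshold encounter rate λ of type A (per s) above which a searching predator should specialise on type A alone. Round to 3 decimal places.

0.010 per s

At the threshold, the rate on type A alone equals the profitability of type E: λ·29/(1 + λ·15) = 6.6/26 = 0.2538.
Rearranging, λ(29 − 0.2538×15) = 0.2538, so λ = 0.2538/25.19 = 0.01008 per s.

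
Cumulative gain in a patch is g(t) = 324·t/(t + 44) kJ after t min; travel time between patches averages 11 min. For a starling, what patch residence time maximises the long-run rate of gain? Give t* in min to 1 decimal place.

Optimal t* satisfies g'(t*) = g(t*)/(T + t*).
g'(t) = 324·44/(t + 44)². Setting 324·44/(t+44)² = 324t/[(t+44)(11+t)] gives 44(11+t) = t(t+44), so t² = 44×11 = 484.
t* = √484 = 22 min.

22.0 min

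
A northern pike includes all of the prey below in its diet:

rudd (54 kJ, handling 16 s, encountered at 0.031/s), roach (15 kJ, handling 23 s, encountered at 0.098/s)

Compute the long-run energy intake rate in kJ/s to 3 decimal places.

R = Σλ_iE_i / (1 + Σλ_ih_i)
Numerator: 0.031×54 + 0.098×15 = 3.144
Denominator: 1 + 0.031×16 + 0.098×23 = 3.75
R = 3.144/3.75 = 0.8384 kJ/s

0.838 kJ/s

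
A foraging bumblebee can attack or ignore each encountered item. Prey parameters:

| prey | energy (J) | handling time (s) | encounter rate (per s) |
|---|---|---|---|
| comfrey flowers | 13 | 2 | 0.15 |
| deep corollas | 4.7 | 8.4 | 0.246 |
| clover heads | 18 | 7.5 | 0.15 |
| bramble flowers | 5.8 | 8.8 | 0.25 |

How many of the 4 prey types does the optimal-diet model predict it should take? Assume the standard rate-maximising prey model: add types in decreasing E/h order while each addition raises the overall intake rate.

2

Rank by E/h (J/s): comfrey flowers 6.5, clover heads 2.4, bramble flowers 0.659, deep corollas 0.56. Include each in turn until the next type's E/h falls below the running intake rate.
Rate on top 1: 1.5. clover heads: 2.4 > 1.5 → include.
Rate on top 2: 1.918. bramble flowers: 0.659 < 1.918 → exclude; stop.
Optimal diet: comfrey flowers, clover heads — 2 of 4 types.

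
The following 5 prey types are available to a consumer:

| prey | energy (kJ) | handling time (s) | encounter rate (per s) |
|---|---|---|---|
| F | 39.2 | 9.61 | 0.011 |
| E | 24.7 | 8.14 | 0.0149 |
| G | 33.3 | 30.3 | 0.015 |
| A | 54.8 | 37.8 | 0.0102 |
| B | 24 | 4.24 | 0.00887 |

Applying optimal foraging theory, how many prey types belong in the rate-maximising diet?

5

E/h in descending order: B 5.66, F 4.08, E 3.03, A 1.45, G 1.1 kJ/s. The optimal diet is the largest prefix of this list for which every included type satisfies E_i/h_i > R on the types above it.
Rate on top 1: 0.2052. F: 4.08 > 0.2052 → include.
Rate on top 2: 0.5633. E: 3.03 > 0.5633 → include.
Rate on top 3: 0.8003. A: 1.45 > 0.8003 → include.
Rate on top 4: 0.9521. G: 1.1 > 0.9521 → include.
Optimal diet: B, F, E, A, G — 5 of 5 types.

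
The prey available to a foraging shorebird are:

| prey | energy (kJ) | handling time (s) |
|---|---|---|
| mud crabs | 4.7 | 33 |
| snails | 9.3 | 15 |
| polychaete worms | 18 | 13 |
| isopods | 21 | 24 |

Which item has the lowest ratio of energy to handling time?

mud crabs

Profitability E/h (kJ/s): mud crabs = 4.7/33 = 0.142, snails = 9.3/15 = 0.62, polychaete worms = 18/13 = 1.38, isopods = 21/24 = 0.875.
Ranked: polychaete worms > isopods > snails > mud crabs.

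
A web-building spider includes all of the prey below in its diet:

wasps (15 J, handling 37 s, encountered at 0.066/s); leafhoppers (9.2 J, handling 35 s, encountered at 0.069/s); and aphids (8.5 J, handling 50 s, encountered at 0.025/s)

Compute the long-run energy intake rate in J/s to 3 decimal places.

0.259 J/s

Energy encountered per unit search time: 0.066×15 + 0.069×9.2 + 0.025×8.5 = 1.837 J/s.
Handling time per unit search time: 0.066×37 + 0.069×35 + 0.025×50 = 6.107.
Rate = 1.837/(1 + 6.107) = 0.2585 J/s.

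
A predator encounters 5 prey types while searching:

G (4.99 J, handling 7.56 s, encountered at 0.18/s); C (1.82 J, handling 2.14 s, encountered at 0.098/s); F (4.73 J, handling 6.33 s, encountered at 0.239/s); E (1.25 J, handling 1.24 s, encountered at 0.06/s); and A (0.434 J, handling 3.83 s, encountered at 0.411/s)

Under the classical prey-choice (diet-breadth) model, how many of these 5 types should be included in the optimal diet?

E/h in descending order: E 1.01, C 0.85, F 0.747, G 0.66, A 0.113 J/s. The optimal diet is the largest prefix of this list for which every included type satisfies E_i/h_i > R on the types above it.
Rate on top 1: 0.06981. C: 0.85 > 0.06981 → include.
Rate on top 2: 0.1973. F: 0.747 > 0.1973 → include.
Rate on top 3: 0.4948. G: 0.66 > 0.4948 → include.
Rate on top 4: 0.5489. A: 0.113 < 0.5489 → exclude; stop.
Optimal diet: E, C, F, G — 4 of 5 types.

4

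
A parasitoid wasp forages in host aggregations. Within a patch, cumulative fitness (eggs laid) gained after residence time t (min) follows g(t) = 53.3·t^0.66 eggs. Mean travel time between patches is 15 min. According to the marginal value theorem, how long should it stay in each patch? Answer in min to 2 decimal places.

29.12 min

Optimal t* satisfies g'(t*) = g(t*)/(T + t*).
g'(t) = 0.66·53.3·t^-0.34. Setting 0.66·53.3·t^-0.34 = 53.3·t^0.66/(15+t) gives 0.66(15+t) = t, so 0.34·t = 0.66×15.
t* = 0.66×15/0.34 = 29.12 min.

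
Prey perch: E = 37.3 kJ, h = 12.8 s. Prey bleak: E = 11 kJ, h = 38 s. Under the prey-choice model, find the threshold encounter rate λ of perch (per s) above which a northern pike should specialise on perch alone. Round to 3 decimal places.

0.009 per s

Drop bleak once their profitability E₂/h₂ falls below the rate achievable on perch alone: E₂/h₂ = λE₁/(1 + λh₁).
Solve for λ: λE₁h₂ = E₂(1 + λh₁) → λ(E₁h₂ − E₂h₁) = E₂ → λ = E₂/(E₁h₂ − E₂h₁).
λ = 11/(37.3×38 − 11×12.8) = 11/1277 = 0.008617 per s.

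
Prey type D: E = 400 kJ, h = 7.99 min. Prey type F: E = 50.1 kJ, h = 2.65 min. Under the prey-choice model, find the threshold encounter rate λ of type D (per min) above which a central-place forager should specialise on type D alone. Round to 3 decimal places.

0.076 per min

The zero-one rule: include type F iff E₂/h₂ > λE₁/(1+λh₁). Equality gives the switch point.
λE₁h₂ = E₂ + λE₂h₁ ⇒ λ = E₂/(E₁h₂ − E₂h₁) = 50.1/(1060 − 400.3) = 0.07594 per min.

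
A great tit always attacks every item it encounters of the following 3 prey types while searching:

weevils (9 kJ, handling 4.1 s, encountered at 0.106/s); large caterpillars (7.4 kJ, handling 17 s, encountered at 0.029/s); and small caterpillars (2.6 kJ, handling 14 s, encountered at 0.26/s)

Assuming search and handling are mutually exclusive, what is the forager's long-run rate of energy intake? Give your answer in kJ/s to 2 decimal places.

0.33 kJ/s

R = Σλ_iE_i / (1 + Σλ_ih_i)
Numerator: 0.106×9 + 0.029×7.4 + 0.26×2.6 = 1.845
Denominator: 1 + 0.106×4.1 + 0.029×17 + 0.26×14 = 5.568
R = 1.845/5.568 = 0.3313 kJ/s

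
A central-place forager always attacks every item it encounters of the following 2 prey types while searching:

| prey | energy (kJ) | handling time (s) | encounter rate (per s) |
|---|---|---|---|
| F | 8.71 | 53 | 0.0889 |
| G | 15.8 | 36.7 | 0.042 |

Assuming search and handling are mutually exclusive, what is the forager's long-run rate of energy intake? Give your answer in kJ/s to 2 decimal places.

R = Σλ_iE_i / (1 + Σλ_ih_i)
Numerator: 0.0889×8.71 + 0.042×15.8 = 1.438
Denominator: 1 + 0.0889×53 + 0.042×36.7 = 7.253
R = 1.438/7.253 = 0.1982 kJ/s

0.20 kJ/s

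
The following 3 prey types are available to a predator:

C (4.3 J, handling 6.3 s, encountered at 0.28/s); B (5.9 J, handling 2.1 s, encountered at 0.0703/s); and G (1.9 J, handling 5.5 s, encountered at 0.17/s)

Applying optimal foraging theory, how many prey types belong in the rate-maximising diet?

Profitabilities (E/h, J/s): B 2.81, C 0.683, G 0.345. Add prey in this order while the next type's profitability exceeds the intake rate on those already taken.
Rate on top 1: 0.3614. C: 0.683 > 0.3614 → include.
Rate on top 2: 0.556. G: 0.345 < 0.556 → exclude; stop.
Optimal diet: B, C — 2 of 3 types.

2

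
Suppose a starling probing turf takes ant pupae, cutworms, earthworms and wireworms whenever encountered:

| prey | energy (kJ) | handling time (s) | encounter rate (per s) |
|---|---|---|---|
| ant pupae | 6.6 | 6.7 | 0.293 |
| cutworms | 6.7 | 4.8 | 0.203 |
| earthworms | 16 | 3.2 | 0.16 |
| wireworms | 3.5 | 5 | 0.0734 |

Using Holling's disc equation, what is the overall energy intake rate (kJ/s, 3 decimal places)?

1.269 kJ/s

R = Σλ_iE_i / (1 + Σλ_ih_i)
Numerator: 0.293×6.6 + 0.203×6.7 + 0.16×16 + 0.0734×3.5 = 6.111
Denominator: 1 + 0.293×6.7 + 0.203×4.8 + 0.16×3.2 + 0.0734×5 = 4.816
R = 6.111/4.816 = 1.269 kJ/s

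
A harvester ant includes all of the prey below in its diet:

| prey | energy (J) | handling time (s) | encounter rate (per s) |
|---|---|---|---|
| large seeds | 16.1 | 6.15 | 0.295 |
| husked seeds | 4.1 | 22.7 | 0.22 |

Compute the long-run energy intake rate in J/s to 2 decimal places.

R = (0.295×16.1 + 0.22×4.1) / (1 + 0.295×6.15 + 0.22×22.7) = 5.652/7.808 = 0.7238 J/s.

0.72 J/s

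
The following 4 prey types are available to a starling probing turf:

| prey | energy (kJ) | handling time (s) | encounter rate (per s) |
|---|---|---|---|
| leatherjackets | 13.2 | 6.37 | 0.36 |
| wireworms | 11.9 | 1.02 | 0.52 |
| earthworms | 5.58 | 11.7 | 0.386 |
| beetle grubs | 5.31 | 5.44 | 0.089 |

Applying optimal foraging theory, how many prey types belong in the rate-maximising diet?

1

Profitabilities (E/h, kJ/s): wireworms 11.7, leatherjackets 2.07, beetle grubs 0.976, earthworms 0.477. Add prey in this order while the next type's profitability exceeds the intake rate on those already taken.
Rate on top 1: 4.043. leatherjackets: 2.07 < 4.043 → exclude; stop.
Optimal diet: wireworms — 1 of 4 types.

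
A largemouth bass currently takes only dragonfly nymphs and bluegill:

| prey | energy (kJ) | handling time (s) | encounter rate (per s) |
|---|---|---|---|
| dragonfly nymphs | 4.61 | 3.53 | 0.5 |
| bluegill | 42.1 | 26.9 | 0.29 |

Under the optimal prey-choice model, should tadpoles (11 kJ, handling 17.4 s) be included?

No

Current rate: (0.5×4.61 + 0.29×42.1)/(1 + 0.5×3.53 + 0.29×26.9) = 1.374 kJ/s.
tadpoles: E/h = 11/17.4 = 0.6322 kJ/s.
Since 0.6322 < R, time spent handling tadpoles is better spent searching.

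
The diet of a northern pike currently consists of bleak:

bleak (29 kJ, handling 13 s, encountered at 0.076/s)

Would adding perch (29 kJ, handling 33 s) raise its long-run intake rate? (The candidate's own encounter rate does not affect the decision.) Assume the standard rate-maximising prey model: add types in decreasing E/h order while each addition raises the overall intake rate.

Current rate: (0.076×29)/(1 + 0.076×13) = 1.109 kJ/s.
Profitability of perch: 29/33 = 0.8788 kJ/s.
Since 0.8788 < R, time spent handling perch is better spent searching.

No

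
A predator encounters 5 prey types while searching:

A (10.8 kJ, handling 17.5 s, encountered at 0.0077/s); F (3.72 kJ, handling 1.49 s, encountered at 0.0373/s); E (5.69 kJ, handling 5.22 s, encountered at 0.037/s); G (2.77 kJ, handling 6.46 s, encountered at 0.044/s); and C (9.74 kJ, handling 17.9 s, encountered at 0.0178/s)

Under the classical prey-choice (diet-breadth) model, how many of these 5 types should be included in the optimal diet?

E/h in descending order: F 2.5, E 1.09, A 0.617, C 0.544, G 0.429 kJ/s. The optimal diet is the largest prefix of this list for which every included type satisfies E_i/h_i > R on the types above it.
Rate on top 1: 0.1315. E: 1.09 > 0.1315 → include.
Rate on top 2: 0.2797. A: 0.617 > 0.2797 → include.
Rate on top 3: 0.3126. C: 0.544 > 0.3126 → include.
Rate on top 4: 0.3559. G: 0.429 > 0.3559 → include.
Optimal diet: F, E, A, C, G — 5 of 5 types.

5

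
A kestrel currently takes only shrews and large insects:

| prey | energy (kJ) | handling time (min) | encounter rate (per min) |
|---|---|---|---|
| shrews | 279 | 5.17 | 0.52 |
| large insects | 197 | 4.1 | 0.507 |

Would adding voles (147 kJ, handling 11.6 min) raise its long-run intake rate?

No

On shrews and large insects alone, R = ΣλE/(1+Σλh) = 245/5.767 = 42.48 kJ/min.
voles: E/h = 147/11.6 = 12.67 kJ/min.
12.67 < 42.48, so adding voles would lower the average — exclude it.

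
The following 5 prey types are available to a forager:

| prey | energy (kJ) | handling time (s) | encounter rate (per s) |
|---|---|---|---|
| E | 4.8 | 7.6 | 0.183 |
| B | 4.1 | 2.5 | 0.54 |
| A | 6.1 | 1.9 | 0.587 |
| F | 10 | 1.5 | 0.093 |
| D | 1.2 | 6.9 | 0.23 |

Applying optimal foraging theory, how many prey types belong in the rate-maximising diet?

E/h in descending order: F 6.67, A 3.21, B 1.64, E 0.632, D 0.174 kJ/s. The optimal diet is the largest prefix of this list for which every included type satisfies E_i/h_i > R on the types above it.
Rate on top 1: 0.8161. A: 3.21 > 0.8161 → include.
Rate on top 2: 2. B: 1.64 < 2 → exclude; stop.
Optimal diet: F, A — 2 of 5 types.

2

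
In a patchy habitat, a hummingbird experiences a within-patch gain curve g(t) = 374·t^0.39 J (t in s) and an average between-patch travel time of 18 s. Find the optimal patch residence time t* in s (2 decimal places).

Optimal t* satisfies g'(t*) = g(t*)/(T + t*).
g'(t) = 0.39·374·t^-0.61. Setting 0.39·374·t^-0.61 = 374·t^0.39/(18+t) gives 0.39(18+t) = t, so 0.61·t = 0.39×18.
t* = 0.39×18/0.61 = 11.51 s.

11.51 s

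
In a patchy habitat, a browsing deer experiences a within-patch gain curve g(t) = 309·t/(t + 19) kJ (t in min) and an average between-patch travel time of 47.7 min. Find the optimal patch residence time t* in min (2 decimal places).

30.10 min

Maximise g(t)/(T+t): set derivative to zero → g'(t)(T+t) = g(t).
g'(t) = 309·19/(t + 19)². Setting 309·19/(t+19)² = 309t/[(t+19)(47.7+t)] gives 19(47.7+t) = t(t+19), so t² = 19×47.7 = 906.3.
t* = √906.3 = 30.1 min.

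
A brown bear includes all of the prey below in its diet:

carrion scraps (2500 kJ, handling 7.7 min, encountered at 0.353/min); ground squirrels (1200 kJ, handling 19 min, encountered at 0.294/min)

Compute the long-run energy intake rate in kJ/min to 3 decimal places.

R = Σλ_iE_i / (1 + Σλ_ih_i)
Numerator: 0.353×2500 + 0.294×1200 = 1235
Denominator: 1 + 0.353×7.7 + 0.294×19 = 9.304
R = 1235/9.304 = 132.8 kJ/min

132.769 kJ/min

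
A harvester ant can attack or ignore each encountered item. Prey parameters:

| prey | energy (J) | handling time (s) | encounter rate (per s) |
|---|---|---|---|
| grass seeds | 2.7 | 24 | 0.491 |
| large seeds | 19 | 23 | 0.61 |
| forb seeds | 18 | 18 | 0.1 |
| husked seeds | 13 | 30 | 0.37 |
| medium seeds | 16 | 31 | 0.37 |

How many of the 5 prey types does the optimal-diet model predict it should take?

E/h in descending order: forb seeds 1, large seeds 0.826, medium seeds 0.516, husked seeds 0.433, grass seeds 0.113 J/s. The optimal diet is the largest prefix of this list for which every included type satisfies E_i/h_i > R on the types above it.
Rate on top 1: 0.6429. large seeds: 0.826 > 0.6429 → include.
Rate on top 2: 0.7956. medium seeds: 0.516 < 0.7956 → exclude; stop.
Optimal diet: forb seeds, large seeds — 2 of 5 types.

2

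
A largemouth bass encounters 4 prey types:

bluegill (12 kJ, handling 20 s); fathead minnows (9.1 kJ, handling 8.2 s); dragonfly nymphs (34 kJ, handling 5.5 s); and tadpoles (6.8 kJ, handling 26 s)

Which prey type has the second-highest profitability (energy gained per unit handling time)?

Profitability E/h (kJ/s): bluegill = 12/20 = 0.6, fathead minnows = 9.1/8.2 = 1.11, dragonfly nymphs = 34/5.5 = 6.18, tadpoles = 6.8/26 = 0.262.
Ranked: dragonfly nymphs > fathead minnows > bluegill > tadpoles.

fathead minnows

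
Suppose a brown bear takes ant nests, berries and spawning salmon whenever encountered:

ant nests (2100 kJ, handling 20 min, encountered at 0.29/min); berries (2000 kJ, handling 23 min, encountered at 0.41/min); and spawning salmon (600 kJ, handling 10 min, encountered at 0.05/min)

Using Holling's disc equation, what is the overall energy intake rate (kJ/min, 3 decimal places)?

87.209 kJ/min

Energy encountered per unit search time: 0.29×2100 + 0.41×2000 + 0.05×600 = 1459 kJ/min.
Handling time per unit search time: 0.29×20 + 0.41×23 + 0.05×10 = 15.73.
Rate = 1459/(1 + 15.73) = 87.21 kJ/min.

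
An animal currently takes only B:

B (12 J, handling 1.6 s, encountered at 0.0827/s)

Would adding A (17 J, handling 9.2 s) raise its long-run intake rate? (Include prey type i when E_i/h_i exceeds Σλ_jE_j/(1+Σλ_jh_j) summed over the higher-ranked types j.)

On B alone, R = ΣλE/(1+Σλh) = 0.9924/1.132 = 0.8764 J/s.
A: E/h = 17/9.2 = 1.848 J/s.
1.848 > 0.8764, so adding A raises the average — include it.

Yes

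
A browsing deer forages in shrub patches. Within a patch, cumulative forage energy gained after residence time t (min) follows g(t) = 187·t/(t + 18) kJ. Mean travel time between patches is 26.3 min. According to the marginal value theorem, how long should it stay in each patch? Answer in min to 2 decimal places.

21.76 min

Maximise g(t)/(T+t): set derivative to zero → g'(t)(T+t) = g(t).
g'(t) = 187·18/(t + 18)². Setting 187·18/(t+18)² = 187t/[(t+18)(26.3+t)] gives 18(26.3+t) = t(t+18), so t² = 18×26.3 = 473.4.
t* = √473.4 = 21.76 min.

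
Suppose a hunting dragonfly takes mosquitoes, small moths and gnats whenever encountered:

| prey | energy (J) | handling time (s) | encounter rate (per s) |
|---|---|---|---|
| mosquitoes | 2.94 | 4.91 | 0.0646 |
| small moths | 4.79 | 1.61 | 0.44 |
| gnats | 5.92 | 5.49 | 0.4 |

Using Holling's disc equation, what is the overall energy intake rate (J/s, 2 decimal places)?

1.11 J/s

R = (0.0646×2.94 + 0.44×4.79 + 0.4×5.92) / (1 + 0.0646×4.91 + 0.44×1.61 + 0.4×5.49) = 4.666/4.222 = 1.105 J/s.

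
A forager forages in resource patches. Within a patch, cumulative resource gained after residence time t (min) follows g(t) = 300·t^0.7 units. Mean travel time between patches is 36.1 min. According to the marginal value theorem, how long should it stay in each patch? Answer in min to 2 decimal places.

Optimal t* satisfies g'(t*) = g(t*)/(T + t*).
g'(t) = 0.7·300·t^-0.3. Setting 0.7·300·t^-0.3 = 300·t^0.7/(36.1+t) gives 0.7(36.1+t) = t, so 0.30·t = 0.7×36.1.
t* = 0.7×36.1/0.30 = 84.23 min.

84.23 min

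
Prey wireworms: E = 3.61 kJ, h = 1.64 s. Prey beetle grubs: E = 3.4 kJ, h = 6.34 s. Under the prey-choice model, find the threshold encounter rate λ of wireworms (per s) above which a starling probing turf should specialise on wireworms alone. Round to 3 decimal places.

At the threshold, the rate on wireworms alone equals the profitability of beetle grubs: λ·3.61/(1 + λ·1.64) = 3.4/6.34 = 0.5363.
Rearranging, λ(3.61 − 0.5363×1.64) = 0.5363, so λ = 0.5363/2.731 = 0.1964 per s.

0.196 per s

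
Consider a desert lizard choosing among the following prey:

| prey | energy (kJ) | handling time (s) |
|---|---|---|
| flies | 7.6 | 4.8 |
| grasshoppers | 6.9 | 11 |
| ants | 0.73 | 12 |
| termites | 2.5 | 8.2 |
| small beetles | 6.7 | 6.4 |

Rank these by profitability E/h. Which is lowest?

In descending order of E/h:
flies: 7.6/4.8 = 1.58 kJ/s
small beetles: 6.7/6.4 = 1.05 kJ/s
grasshoppers: 6.9/11 = 0.627 kJ/s
termites: 2.5/8.2 = 0.305 kJ/s
ants: 0.73/12 = 0.0608 kJ/s

ants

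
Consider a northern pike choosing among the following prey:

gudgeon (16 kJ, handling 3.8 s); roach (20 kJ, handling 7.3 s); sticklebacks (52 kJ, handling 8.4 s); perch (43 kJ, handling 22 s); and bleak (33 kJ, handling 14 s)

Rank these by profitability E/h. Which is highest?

sticklebacks

In descending order of E/h:
sticklebacks: 52/8.4 = 6.19 kJ/s
gudgeon: 16/3.8 = 4.21 kJ/s
roach: 20/7.3 = 2.74 kJ/s
bleak: 33/14 = 2.36 kJ/s
perch: 43/22 = 1.95 kJ/s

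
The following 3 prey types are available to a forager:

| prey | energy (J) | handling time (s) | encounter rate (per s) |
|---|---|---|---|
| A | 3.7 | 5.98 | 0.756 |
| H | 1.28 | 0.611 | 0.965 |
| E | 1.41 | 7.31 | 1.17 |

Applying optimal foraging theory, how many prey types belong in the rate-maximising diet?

1

Profitabilities (E/h, J/s): H 2.09, A 0.619, E 0.193. Add prey in this order while the next type's profitability exceeds the intake rate on those already taken.
Rate on top 1: 0.777. A: 0.619 < 0.777 → exclude; stop.
Optimal diet: H — 1 of 3 types.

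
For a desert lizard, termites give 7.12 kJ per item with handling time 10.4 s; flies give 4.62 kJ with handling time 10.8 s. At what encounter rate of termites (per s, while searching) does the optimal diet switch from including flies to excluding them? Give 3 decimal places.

0.160 per s

The zero-one rule: include flies iff E₂/h₂ > λE₁/(1+λh₁). Equality gives the switch point.
λE₁h₂ = E₂ + λE₂h₁ ⇒ λ = E₂/(E₁h₂ − E₂h₁) = 4.62/(76.9 − 48.05) = 0.1601 per s.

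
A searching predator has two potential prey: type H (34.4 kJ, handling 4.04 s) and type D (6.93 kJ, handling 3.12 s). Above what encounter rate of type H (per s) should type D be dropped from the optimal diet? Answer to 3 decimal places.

0.087 per s

Drop type D once their profitability E₂/h₂ falls below the rate achievable on type H alone: E₂/h₂ = λE₁/(1 + λh₁).
Solve for λ: λE₁h₂ = E₂(1 + λh₁) → λ(E₁h₂ − E₂h₁) = E₂ → λ = E₂/(E₁h₂ − E₂h₁).
λ = 6.93/(34.4×3.12 − 6.93×4.04) = 6.93/79.33 = 0.08736 per s.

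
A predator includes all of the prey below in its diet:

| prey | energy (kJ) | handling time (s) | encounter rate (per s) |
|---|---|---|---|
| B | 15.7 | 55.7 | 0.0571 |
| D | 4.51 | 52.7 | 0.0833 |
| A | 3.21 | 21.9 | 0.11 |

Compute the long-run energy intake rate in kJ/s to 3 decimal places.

R = (0.0571×15.7 + 0.0833×4.51 + 0.11×3.21) / (1 + 0.0571×55.7 + 0.0833×52.7 + 0.11×21.9) = 1.625/10.98 = 0.148 kJ/s.

0.148 kJ/s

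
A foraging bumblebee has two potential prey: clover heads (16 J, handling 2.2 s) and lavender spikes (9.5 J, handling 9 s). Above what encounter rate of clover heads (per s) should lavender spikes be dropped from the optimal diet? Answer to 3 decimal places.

0.077 per s

The zero-one rule: include lavender spikes iff E₂/h₂ > λE₁/(1+λh₁). Equality gives the switch point.
λE₁h₂ = E₂ + λE₂h₁ ⇒ λ = E₂/(E₁h₂ − E₂h₁) = 9.5/(144 − 20.9) = 0.07717 per s.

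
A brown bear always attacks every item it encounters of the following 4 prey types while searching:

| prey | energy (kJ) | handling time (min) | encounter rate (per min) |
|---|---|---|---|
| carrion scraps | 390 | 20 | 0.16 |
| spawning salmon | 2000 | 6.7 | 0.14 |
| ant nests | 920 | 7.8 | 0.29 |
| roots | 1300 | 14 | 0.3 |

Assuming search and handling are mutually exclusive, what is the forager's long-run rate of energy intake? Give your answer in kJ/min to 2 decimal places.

R = Σλ_iE_i / (1 + Σλ_ih_i)
Numerator: 0.16×390 + 0.14×2000 + 0.29×920 + 0.3×1300 = 999.2
Denominator: 1 + 0.16×20 + 0.14×6.7 + 0.29×7.8 + 0.3×14 = 11.6
R = 999.2/11.6 = 86.14 kJ/min

86.14 kJ/min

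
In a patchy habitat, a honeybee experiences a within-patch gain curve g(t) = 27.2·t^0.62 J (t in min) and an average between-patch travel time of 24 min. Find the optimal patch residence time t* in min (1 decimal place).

Optimal t* satisfies g'(t*) = g(t*)/(T + t*).
g'(t) = 0.62·27.2·t^-0.38. Setting 0.62·27.2·t^-0.38 = 27.2·t^0.62/(24+t) gives 0.62(24+t) = t, so 0.38·t = 0.62×24.
t* = 0.62×24/0.38 = 39.16 min.

39.2 min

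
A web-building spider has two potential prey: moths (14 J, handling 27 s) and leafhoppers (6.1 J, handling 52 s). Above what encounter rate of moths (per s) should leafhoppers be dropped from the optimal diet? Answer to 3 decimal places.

Drop leafhoppers once their profitability E₂/h₂ falls below the rate achievable on moths alone: E₂/h₂ = λE₁/(1 + λh₁).
Solve for λ: λE₁h₂ = E₂(1 + λh₁) → λ(E₁h₂ − E₂h₁) = E₂ → λ = E₂/(E₁h₂ − E₂h₁).
λ = 6.1/(14×52 − 6.1×27) = 6.1/563.3 = 0.01083 per s.

0.011 per s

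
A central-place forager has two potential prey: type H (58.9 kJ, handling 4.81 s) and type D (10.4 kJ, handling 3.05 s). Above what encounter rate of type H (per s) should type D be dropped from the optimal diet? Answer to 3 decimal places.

0.080 per s

The zero-one rule: include type D iff E₂/h₂ > λE₁/(1+λh₁). Equality gives the switch point.
λE₁h₂ = E₂ + λE₂h₁ ⇒ λ = E₂/(E₁h₂ − E₂h₁) = 10.4/(179.6 − 50.02) = 0.08023 per s.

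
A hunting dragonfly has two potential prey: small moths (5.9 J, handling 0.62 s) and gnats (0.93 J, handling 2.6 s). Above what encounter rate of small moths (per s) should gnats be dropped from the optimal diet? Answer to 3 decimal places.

The zero-one rule: include gnats iff E₂/h₂ > λE₁/(1+λh₁). Equality gives the switch point.
λE₁h₂ = E₂ + λE₂h₁ ⇒ λ = E₂/(E₁h₂ − E₂h₁) = 0.93/(15.34 − 0.5766) = 0.06299 per s.

0.063 per s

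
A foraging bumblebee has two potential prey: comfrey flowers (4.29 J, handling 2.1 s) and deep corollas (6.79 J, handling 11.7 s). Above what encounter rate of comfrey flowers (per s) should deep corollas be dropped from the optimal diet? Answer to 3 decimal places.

0.189 per s

Drop deep corollas once their profitability E₂/h₂ falls below the rate achievable on comfrey flowers alone: E₂/h₂ = λE₁/(1 + λh₁).
Solve for λ: λE₁h₂ = E₂(1 + λh₁) → λ(E₁h₂ − E₂h₁) = E₂ → λ = E₂/(E₁h₂ − E₂h₁).
λ = 6.79/(4.29×11.7 − 6.79×2.1) = 6.79/35.93 = 0.189 per s.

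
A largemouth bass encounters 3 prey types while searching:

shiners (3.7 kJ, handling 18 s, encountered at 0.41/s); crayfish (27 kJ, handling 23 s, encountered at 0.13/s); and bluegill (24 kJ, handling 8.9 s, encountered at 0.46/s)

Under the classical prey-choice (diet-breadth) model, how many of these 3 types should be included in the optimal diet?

1

E/h in descending order: bluegill 2.7, crayfish 1.17, shiners 0.206 kJ/s. The optimal diet is the largest prefix of this list for which every included type satisfies E_i/h_i > R on the types above it.
Rate on top 1: 2.167. crayfish: 1.17 < 2.167 → exclude; stop.
Optimal diet: bluegill — 1 of 3 types.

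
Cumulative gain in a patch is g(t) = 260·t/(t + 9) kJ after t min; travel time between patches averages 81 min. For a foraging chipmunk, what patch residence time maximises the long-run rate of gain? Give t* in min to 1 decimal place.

27.0 min

Maximise g(t)/(T+t): set derivative to zero → g'(t)(T+t) = g(t).
g'(t) = 260·9/(t + 9)². Setting 260·9/(t+9)² = 260t/[(t+9)(81+t)] gives 9(81+t) = t(t+9), so t² = 9×81 = 729.
t* = √729 = 27 min.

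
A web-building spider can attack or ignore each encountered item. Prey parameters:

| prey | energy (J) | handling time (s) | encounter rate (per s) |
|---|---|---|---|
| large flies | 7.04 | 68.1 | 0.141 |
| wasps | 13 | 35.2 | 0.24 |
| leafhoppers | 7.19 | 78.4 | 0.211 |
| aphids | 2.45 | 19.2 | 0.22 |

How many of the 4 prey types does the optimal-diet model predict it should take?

1

Profitabilities (E/h, J/s): wasps 0.369, aphids 0.128, large flies 0.103, leafhoppers 0.0917. Add prey in this order while the next type's profitability exceeds the intake rate on those already taken.
Rate on top 1: 0.3302. aphids: 0.128 < 0.3302 → exclude; stop.
Optimal diet: wasps — 1 of 4 types.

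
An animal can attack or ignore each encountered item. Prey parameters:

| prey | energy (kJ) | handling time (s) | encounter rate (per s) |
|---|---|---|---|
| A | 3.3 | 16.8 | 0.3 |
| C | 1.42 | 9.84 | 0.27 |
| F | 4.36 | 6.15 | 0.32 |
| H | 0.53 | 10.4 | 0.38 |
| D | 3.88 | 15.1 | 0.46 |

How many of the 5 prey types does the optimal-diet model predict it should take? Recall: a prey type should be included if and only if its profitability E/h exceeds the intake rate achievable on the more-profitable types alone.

Rank by E/h (kJ/s): F 0.709, D 0.257, A 0.196, C 0.144, H 0.051. Include each in turn until the next type's E/h falls below the running intake rate.
Rate on top 1: 0.4701. D: 0.257 < 0.4701 → exclude; stop.
Optimal diet: F — 1 of 5 types.

1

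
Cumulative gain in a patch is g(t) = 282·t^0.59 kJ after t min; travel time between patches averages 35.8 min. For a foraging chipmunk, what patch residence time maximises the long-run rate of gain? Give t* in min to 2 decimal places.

By the marginal value theorem, leave when the instantaneous gain rate g'(t) equals the habitat-wide average g(t)/(T + t).
g'(t) = 0.59·282·t^-0.41. Setting 0.59·282·t^-0.41 = 282·t^0.59/(35.8+t) gives 0.59(35.8+t) = t, so 0.41·t = 0.59×35.8.
t* = 0.59×35.8/0.41 = 51.52 min.

51.52 min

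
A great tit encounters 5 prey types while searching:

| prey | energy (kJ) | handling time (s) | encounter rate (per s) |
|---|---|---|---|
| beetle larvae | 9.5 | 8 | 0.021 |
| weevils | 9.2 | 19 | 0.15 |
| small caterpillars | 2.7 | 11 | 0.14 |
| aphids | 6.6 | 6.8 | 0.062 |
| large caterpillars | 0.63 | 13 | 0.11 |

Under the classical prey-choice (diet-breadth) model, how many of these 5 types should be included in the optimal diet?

Rank by E/h (kJ/s): beetle larvae 1.19, aphids 0.971, weevils 0.484, small caterpillars 0.245, large caterpillars 0.0485. Include each in turn until the next type's E/h falls below the running intake rate.
Rate on top 1: 0.1708. aphids: 0.971 > 0.1708 → include.
Rate on top 2: 0.3829. weevils: 0.484 > 0.3829 → include.
Rate on top 3: 0.4479. small caterpillars: 0.245 < 0.4479 → exclude; stop.
Optimal diet: beetle larvae, aphids, weevils — 3 of 5 types.

3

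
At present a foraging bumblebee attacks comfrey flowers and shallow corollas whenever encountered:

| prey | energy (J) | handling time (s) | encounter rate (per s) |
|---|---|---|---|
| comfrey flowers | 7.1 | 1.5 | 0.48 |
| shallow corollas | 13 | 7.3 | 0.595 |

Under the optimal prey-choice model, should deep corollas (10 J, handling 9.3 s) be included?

No

On comfrey flowers and shallow corollas alone, R = ΣλE/(1+Σλh) = 11.14/6.063 = 1.838 J/s.
deep corollas: E/h = 10/9.3 = 1.075 J/s.
1.075 < 1.838, so adding deep corollas would lower the average — exclude it.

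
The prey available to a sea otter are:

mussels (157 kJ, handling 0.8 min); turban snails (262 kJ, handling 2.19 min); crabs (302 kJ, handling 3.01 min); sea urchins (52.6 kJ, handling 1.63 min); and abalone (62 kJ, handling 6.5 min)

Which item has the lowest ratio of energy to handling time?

Profitability E/h (kJ/min): mussels = 157/0.8 = 196, turban snails = 262/2.19 = 120, crabs = 302/3.01 = 100, sea urchins = 52.6/1.63 = 32.3, abalone = 62/6.5 = 9.54.
Ranked: mussels > turban snails > crabs > sea urchins > abalone.

abalone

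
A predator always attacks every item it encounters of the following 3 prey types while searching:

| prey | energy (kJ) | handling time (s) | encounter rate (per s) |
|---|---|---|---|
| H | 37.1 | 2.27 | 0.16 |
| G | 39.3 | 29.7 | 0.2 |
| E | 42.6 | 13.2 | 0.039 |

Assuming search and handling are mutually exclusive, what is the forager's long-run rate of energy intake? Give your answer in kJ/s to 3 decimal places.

1.977 kJ/s

Energy encountered per unit search time: 0.16×37.1 + 0.2×39.3 + 0.039×42.6 = 15.46 kJ/s.
Handling time per unit search time: 0.16×2.27 + 0.2×29.7 + 0.039×13.2 = 6.818.
Rate = 15.46/(1 + 6.818) = 1.977 kJ/s.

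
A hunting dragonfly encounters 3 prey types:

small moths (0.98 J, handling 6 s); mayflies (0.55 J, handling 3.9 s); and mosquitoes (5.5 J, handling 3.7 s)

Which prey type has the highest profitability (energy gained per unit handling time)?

In descending order of E/h:
mosquitoes: 5.5/3.7 = 1.49 J/s
small moths: 0.98/6 = 0.163 J/s
mayflies: 0.55/3.9 = 0.141 J/s

mosquitoes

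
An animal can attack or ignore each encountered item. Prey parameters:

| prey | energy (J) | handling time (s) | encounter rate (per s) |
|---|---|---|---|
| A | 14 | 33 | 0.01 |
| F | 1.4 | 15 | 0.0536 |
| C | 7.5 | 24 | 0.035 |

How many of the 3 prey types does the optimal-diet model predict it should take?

2

E/h in descending order: A 0.424, C 0.312, F 0.0933 J/s. The optimal diet is the largest prefix of this list for which every included type satisfies E_i/h_i > R on the types above it.
Rate on top 1: 0.1053. C: 0.312 > 0.1053 → include.
Rate on top 2: 0.1855. F: 0.0933 < 0.1855 → exclude; stop.
Optimal diet: A, C — 2 of 3 types.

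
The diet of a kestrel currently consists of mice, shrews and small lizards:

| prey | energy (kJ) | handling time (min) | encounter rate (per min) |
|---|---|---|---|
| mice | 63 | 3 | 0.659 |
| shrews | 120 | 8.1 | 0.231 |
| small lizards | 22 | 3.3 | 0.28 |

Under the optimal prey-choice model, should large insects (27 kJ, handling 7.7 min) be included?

Current rate: (0.659×63 + 0.231×120 + 0.28×22)/(1 + 0.659×3 + 0.231×8.1 + 0.28×3.3) = 13.06 kJ/min.
Profitability of large insects: 27/7.7 = 3.506 kJ/min.
3.506 < 13.06, so adding large insects would lower the average — exclude it.

No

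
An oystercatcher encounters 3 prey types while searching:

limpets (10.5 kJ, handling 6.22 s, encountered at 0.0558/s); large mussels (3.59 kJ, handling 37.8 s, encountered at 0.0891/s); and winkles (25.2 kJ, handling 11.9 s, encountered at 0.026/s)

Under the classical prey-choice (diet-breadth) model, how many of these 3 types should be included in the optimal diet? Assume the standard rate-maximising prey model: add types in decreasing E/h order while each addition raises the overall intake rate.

E/h in descending order: winkles 2.12, limpets 1.69, large mussels 0.095 kJ/s. The optimal diet is the largest prefix of this list for which every included type satisfies E_i/h_i > R on the types above it.
Rate on top 1: 0.5004. limpets: 1.69 > 0.5004 → include.
Rate on top 2: 0.7492. large mussels: 0.095 < 0.7492 → exclude; stop.
Optimal diet: winkles, limpets — 2 of 3 types.

2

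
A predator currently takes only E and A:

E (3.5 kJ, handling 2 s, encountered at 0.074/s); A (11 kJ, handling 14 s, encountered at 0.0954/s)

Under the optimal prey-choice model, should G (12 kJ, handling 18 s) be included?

Yes

Current rate: (0.074×3.5 + 0.0954×11)/(1 + 0.074×2 + 0.0954×14) = 0.5268 kJ/s.
G: E/h = 12/18 = 0.6667 kJ/s.
0.6667 > 0.5268, so adding G raises the average — include it.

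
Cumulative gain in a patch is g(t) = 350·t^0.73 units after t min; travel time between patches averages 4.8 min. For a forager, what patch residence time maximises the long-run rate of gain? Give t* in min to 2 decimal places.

Maximise g(t)/(T+t): set derivative to zero → g'(t)(T+t) = g(t).
g'(t) = 0.73·350·t^-0.27. Setting 0.73·350·t^-0.27 = 350·t^0.73/(4.8+t) gives 0.73(4.8+t) = t, so 0.27·t = 0.73×4.8.
t* = 0.73×4.8/0.27 = 12.98 min.

12.98 min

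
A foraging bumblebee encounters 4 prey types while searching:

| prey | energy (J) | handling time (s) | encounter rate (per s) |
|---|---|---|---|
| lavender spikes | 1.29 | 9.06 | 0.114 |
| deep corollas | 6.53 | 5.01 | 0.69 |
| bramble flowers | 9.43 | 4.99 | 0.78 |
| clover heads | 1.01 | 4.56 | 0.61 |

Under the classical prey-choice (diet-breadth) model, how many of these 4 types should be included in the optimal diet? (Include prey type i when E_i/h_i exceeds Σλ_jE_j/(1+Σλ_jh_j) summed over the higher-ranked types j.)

1

Profitabilities (E/h, J/s): bramble flowers 1.89, deep corollas 1.3, clover heads 0.221, lavender spikes 0.142. Add prey in this order while the next type's profitability exceeds the intake rate on those already taken.
Rate on top 1: 1.503. deep corollas: 1.3 < 1.503 → exclude; stop.
Optimal diet: bramble flowers — 1 of 4 types.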